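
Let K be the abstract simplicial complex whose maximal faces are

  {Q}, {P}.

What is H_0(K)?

H_0 ≅ Z^2.

Fix the vertex order P < Q and write every simplex with vertices in increasing order. Then dim K = 0 and the simplices of K are:

  0-simplices (2): P, Q

so the chain groups are C_0 ≅ Z^2.

Computing H_k = (kernel of ∂_k) / (image of ∂_{k+1}):

  H_0: rank C_0 − rank ∂_1 = 2 − 0 = 2, and there is no ∂_1, so H_0 ≅ Z^2.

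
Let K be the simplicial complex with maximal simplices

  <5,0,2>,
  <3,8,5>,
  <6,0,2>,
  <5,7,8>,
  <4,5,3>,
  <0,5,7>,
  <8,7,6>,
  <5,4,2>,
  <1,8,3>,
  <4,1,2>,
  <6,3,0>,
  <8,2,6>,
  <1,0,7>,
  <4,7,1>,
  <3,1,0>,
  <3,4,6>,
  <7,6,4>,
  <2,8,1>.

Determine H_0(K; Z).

H_0 = Z.

Fix the vertex order 0 < 1 < 2 < 3 < 4 < 5 < 6 < 7 < 8 and write every simplex with vertices in increasing order. Then dim K = 2 and the simplices of K are:

  0-simplices (9): [0], [1], [2], [3], [4], [5], [6], [7], [8]
  1-simplices (27): (27 of them)
  2-simplices (18): [0,1,3], [0,1,7], [0,2,5], [0,2,6], [0,3,6], [0,5,7], [1,2,4], [1,2,8], [1,3,8], [1,4,7], [2,4,5], [2,6,8], [3,4,5], [3,4,6], [3,5,8], [4,6,7], [5,7,8], [6,7,8]

Hence C_0 ≅ Z^9, C_1 ≅ Z^27, C_2 ≅ Z^18.

∂_1: C_1 → C_0 is given by ∂[p,q] = [q] − [p]. For instance
  ∂[4,5] = [5] − [4].
The resulting 9×27 matrix has rank 8, and its Smith normal form has invariant factors (1,1,1,1,1,1,1,1).

Boundary ∂_2: C_2 → C_1 sends each 2-simplex [p,q,r] to [q,r] − [p,r] + [p,q]. For instance
  ∂[0,2,5] = [2,5] − [0,5] + [0,2],
  ∂[4,6,7] = [6,7] − [4,7] + [4,6].
As a 27×18 matrix over Z this has rank 17, with invariant factors (1,1,1,1,1,1,1,1,1,1,1,1,1,1,1,1,1).

Now H_k = ker ∂_k / im ∂_{k+1}, so:

  H_0: rank C_0 − rank ∂_1 = 9 − 8 = 1, and the invariant factors of ∂_1 are all 1, so H_0 ≅ Z.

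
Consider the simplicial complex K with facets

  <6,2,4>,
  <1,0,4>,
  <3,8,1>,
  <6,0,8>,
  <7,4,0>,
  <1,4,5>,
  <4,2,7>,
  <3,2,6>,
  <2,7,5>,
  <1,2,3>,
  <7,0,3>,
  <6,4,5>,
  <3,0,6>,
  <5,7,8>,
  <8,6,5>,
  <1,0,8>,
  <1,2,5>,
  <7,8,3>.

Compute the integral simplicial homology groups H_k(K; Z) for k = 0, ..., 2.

H_0 ≅ Z,  H_1 ≅ Z ⊕ Z/2,  H_2 = 0.

Order the vertices as 0 < 1 < 2 < 3 < 4 < 5 < 6 < 7 < 8. Listing each simplex with vertices in this order, K has dimension 2 with simplices:

  0-simplices (9): [0], [1], [2], [3], [4], [5], [6], [7], [8]
  1-simplices (27): (27 of them)
  2-simplices (18): [0,1,4], [0,1,8], [0,3,6], [0,3,7], [0,4,7], [0,6,8], [1,2,3], [1,2,5], [1,3,8], [1,4,5], [2,3,6], [2,4,6], [2,4,7], [2,5,7], [3,7,8], [4,5,6], [5,6,8], [5,7,8]

so the chain groups are C_0 ≅ Z^9, C_1 ≅ Z^27, C_2 ≅ Z^18.

∂_1: C_1 → C_0 sends each edge [p,q] (with p < q) to q − p.
The resulting 9×27 matrix has rank 8, and its Smith normal form has invariant factors (1,1,1,1,1,1,1,1).

Boundary ∂_2: C_2 → C_1 acts by ∂[p,q,r] = [q,r] − [p,r] + [p,q]. For instance
  ∂[0,4,7] = [4,7] − [0,7] + [0,4],
  ∂[2,4,7] = [4,7] − [2,7] + [2,4].
The resulting 27×18 matrix has rank 18, and its Smith normal form has invariant factors (1,1,1,1,1,1,1,1,1,1,1,1,1,1,1,1,1,2).

Now H_k = ker ∂_k / im ∂_{k+1}, so:

  H_0: rank C_0 − rank ∂_1 = 9 − 8 = 1, and the invariant factors of ∂_1 are all 1, so H_0 ≅ Z.
  H_1: rank ker ∂_1 − rank ∂_2 = (27 − 8) − 18 = 1, and ∂_2 has invariant factor 2 > 1, so H_1 ≅ Z ⊕ Z/2.
  H_2: rank ker ∂_2 − rank ∂_3 = (18 − 18) − 0 = 0, and there is no ∂_3, so H_2 ≅ 0.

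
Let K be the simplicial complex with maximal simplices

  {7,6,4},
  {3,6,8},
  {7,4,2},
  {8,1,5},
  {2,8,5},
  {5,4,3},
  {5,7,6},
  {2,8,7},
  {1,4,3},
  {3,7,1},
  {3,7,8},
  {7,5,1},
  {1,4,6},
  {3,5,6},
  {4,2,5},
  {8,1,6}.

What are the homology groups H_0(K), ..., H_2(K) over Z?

H_0 ≅ Z,  H_1 ≅ Z^2,  H_2 ≅ Z.

Fix the vertex order 1 < 2 < 3 < 4 < 5 < 6 < 7 < 8 and write every simplex with vertices in increasing order. Then dim K = 2 and the simplices of K are:

  0-simplices (8): [1], [2], [3], [4], [5], [6], [7], [8]
  1-simplices (24): (24 of them)
  2-simplices (16): [1,3,4], [1,3,7], [1,4,6], [1,5,7], [1,5,8], [1,6,8], [2,4,5], [2,4,7], [2,5,8], [2,7,8], [3,4,5], [3,5,6], [3,6,8], [3,7,8], [4,6,7], [5,6,7]

giving chain groups C_0 ≅ Z^8, C_1 ≅ Z^24, C_2 ≅ Z^16.

Boundary ∂_1: C_1 → C_0 maps an edge to its endpoints' difference, ∂[p,q] = q − p. For instance
  ∂[1,6] = [6] − [1].
This gives a 8×24 integer matrix of rank 7; reducing to Smith normal form yields diagonal entries (1,1,1,1,1,1,1).

The boundary map ∂_2: C_2 → C_1 maps a triangle to the signed sum of its edges. For instance
  ∂[1,6,8] = [6,8] − [1,8] + [1,6],
  ∂[1,5,8] = [5,8] − [1,8] + [1,5].
As a 24×16 matrix over Z this has rank 15, with invariant factors (1,1,1,1,1,1,1,1,1,1,1,1,1,1,1).

From H_k ≅ ker(∂_k) / im(∂_{k+1}) we obtain:

  H_0: rank C_0 − rank ∂_1 = 8 − 7 = 1, and the invariant factors of ∂_1 are all 1, so H_0 ≅ Z.
  H_1: rank ker ∂_1 − rank ∂_2 = (24 − 7) − 15 = 2, and the invariant factors of ∂_2 are all 1, so H_1 ≅ Z^2.
  H_2: rank ker ∂_2 − rank ∂_3 = (16 − 15) − 0 = 1, and there is no ∂_3, so H_2 ≅ Z.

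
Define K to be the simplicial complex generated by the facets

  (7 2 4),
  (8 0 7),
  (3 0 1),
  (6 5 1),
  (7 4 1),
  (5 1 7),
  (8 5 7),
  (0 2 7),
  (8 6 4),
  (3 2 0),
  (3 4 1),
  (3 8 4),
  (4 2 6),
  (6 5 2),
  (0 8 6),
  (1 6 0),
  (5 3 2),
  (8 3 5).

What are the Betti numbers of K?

Take the total order 0 < 1 < 2 < 3 < 4 < 5 < 6 < 7 < 8 on the vertex set. Then K (dimension 2) consists of the simplices:

  0-simplices (9): [0], [1], [2], [3], [4], [5], [6], [7], [8]
  1-simplices (27): (27 of them)
  2-simplices (18): [0,1,3], [0,1,6], [0,2,3], [0,2,7], [0,6,8], [0,7,8], [1,3,4], [1,4,7], [1,5,6], [1,5,7], [2,3,5], [2,4,6], [2,4,7], [2,5,6], [3,4,8], [3,5,8], [4,6,8], [5,7,8]

Hence C_0 ≅ Z^9, C_1 ≅ Z^27, C_2 ≅ Z^18.

∂_1: C_1 → C_0 maps an edge to its endpoints' difference, ∂[p,q] = q − p. For instance
  ∂[2,4] = [4] − [2].
As a 9×27 matrix over Z this has rank 8, with invariant factors (1,1,1,1,1,1,1,1).

The boundary map ∂_2: C_2 → C_1 acts by ∂[p,q,r] = [q,r] − [p,r] + [p,q]. For instance
  ∂[0,1,6] = [1,6] − [0,6] + [0,1],
  ∂[0,2,7] = [2,7] − [0,7] + [0,2].
As a 27×18 matrix over Z this has rank 17, with invariant factors (1,1,1,1,1,1,1,1,1,1,1,1,1,1,1,1,1).

From H_k ≅ ker(∂_k) / im(∂_{k+1}) we obtain:

  H_0: rank C_0 − rank ∂_1 = 9 − 8 = 1, and the invariant factors of ∂_1 are all 1, so H_0 = Z.
  H_1: rank ker ∂_1 − rank ∂_2 = (27 − 8) − 17 = 2, and the invariant factors of ∂_2 are all 1, so H_1 = Z^2.
  H_2: rank ker ∂_2 − rank ∂_3 = (18 − 17) − 0 = 1, and there is no ∂_3, so H_2 = Z.

(K is a triangulation of the torus T^2.)

Hence the Betti numbers are b_0 = 1, b_1 = 2, b_2 = 1.

b_0 = 1, b_1 = 2, b_2 = 1.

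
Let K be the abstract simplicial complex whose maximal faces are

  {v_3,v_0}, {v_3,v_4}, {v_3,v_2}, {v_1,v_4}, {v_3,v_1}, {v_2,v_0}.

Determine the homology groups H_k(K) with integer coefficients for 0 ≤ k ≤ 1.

H_0 ≅ Z,  H_1 ≅ Z^2.

Order the vertices as v_0 < v_1 < v_2 < v_3 < v_4. Listing each simplex with vertices in this order, K has dimension 1 with simplices:

  0-simplices (5): [v_0], [v_1], [v_2], [v_3], [v_4]
  1-simplices (6): [v_0,v_2], [v_0,v_3], [v_1,v_3], [v_1,v_4], [v_2,v_3], [v_3,v_4]

giving chain groups C_0 ≅ Z^5, C_1 ≅ Z^6.

∂_1: C_1 → C_0 maps an edge to its endpoints' difference, ∂[p,q] = q − p. For instance
  ∂[v_0,v_3] = [v_3] − [v_0].
This gives a 5×6 integer matrix of rank 4; reducing to Smith normal form yields diagonal entries (1,1,1,1).

Now H_k = ker ∂_k / im ∂_{k+1}, so:

  H_0: rank C_0 − rank ∂_1 = 5 − 4 = 1, and the invariant factors of ∂_1 are all 1, so H_0 = Z.
  H_1: rank ker ∂_1 − rank ∂_2 = (6 − 4) − 0 = 2, and there is no ∂_2, so H_1 = Z^2.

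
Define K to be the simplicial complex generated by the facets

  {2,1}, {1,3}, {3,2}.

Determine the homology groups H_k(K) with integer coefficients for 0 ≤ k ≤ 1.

H_0 = Z,  H_1 = Z.

We work with the vertex ordering 1 < 2 < 3. The simplices of K, each written with vertices in increasing order, are:

  0-simplices (3): [1], [2], [3]
  1-simplices (3): [1,2], [1,3], [2,3]

so the chain groups are C_0 ≅ Z^3, C_1 ≅ Z^3.

∂_1: C_1 → C_0 maps an edge to its endpoints' difference, ∂[p,q] = q − p.
As a 3×3 matrix over Z this has rank 2, with invariant factors (1,1).

Computing H_k = (kernel of ∂_k) / (image of ∂_{k+1}):

  H_0: rank C_0 − rank ∂_1 = 3 − 2 = 1, and the invariant factors of ∂_1 are all 1, so H_0 = Z.
  H_1: rank ker ∂_1 − rank ∂_2 = (3 − 2) − 0 = 1, and there is no ∂_2, so H_1 = Z.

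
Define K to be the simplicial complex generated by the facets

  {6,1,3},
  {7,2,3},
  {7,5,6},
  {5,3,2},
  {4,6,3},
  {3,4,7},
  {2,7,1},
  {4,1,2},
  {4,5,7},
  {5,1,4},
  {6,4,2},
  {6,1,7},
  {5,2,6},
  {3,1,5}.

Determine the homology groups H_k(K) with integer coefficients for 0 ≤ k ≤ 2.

Fix the vertex order 1 < 2 < 3 < 4 < 5 < 6 < 7 and write every simplex with vertices in increasing order. Then dim K = 2 and the simplices of K are:

  0-simplices (7): [1], [2], [3], [4], [5], [6], [7]
  1-simplices (21): [1,2], [1,3], [1,4], [1,5], [1,6], [1,7], [2,3], [2,4], [2,5], [2,6], [2,7], [3,4], [3,5], [3,6], [3,7], [4,5], [4,6], [4,7], [5,6], [5,7], [6,7]
  2-simplices (14): [1,2,4], [1,2,7], [1,3,5], [1,3,6], [1,4,5], [1,6,7], [2,3,5], [2,3,7], [2,4,6], [2,5,6], [3,4,6], [3,4,7], [4,5,7], [5,6,7]

giving chain groups C_0 ≅ Z^7, C_1 ≅ Z^21, C_2 ≅ Z^14.

The boundary map ∂_1: C_1 → C_0 sends each edge [p,q] (with p < q) to q − p.
The resulting 7×21 matrix has rank 6, and its Smith normal form has invariant factors (1,1,1,1,1,1).

∂_2: C_2 → C_1 acts by ∂[p,q,r] = [q,r] − [p,r] + [p,q]. For instance
  ∂[1,3,6] = [3,6] − [1,6] + [1,3],
  ∂[1,6,7] = [6,7] − [1,7] + [1,6].
As a 21×14 matrix over Z this has rank 13, with invariant factors (1,1,1,1,1,1,1,1,1,1,1,1,1).

Reading off H_k = ker ∂_k / im ∂_{k+1}:

  H_0: rank C_0 − rank ∂_1 = 7 − 6 = 1, and the invariant factors of ∂_1 are all 1, so H_0 = Z.
  H_1: rank ker ∂_1 − rank ∂_2 = (21 − 6) − 13 = 2, and the invariant factors of ∂_2 are all 1, so H_1 = Z^2.
  H_2: rank ker ∂_2 − rank ∂_3 = (14 − 13) − 0 = 1, and there is no ∂_3, so H_2 = Z.

H_0 ≅ Z,  H_1 ≅ Z^2,  H_2 ≅ Z.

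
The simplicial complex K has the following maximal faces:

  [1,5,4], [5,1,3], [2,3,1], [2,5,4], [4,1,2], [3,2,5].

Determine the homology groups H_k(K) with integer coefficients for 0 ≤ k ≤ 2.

H_0 = Z,  H_1 = 0,  H_2 = Z.

Fix the vertex order 1 < 2 < 3 < 4 < 5 and write every simplex with vertices in increasing order. Then dim K = 2 and the simplices of K are:

  0-simplices (5): [1], [2], [3], [4], [5]
  1-simplices (9): [1,2], [1,3], [1,4], [1,5], [2,3], [2,4], [2,5], [3,5], [4,5]
  2-simplices (6): [1,2,3], [1,2,4], [1,3,5], [1,4,5], [2,3,5], [2,4,5]

giving chain groups C_0 ≅ Z^5, C_1 ≅ Z^9, C_2 ≅ Z^6.

The boundary map ∂_1: C_1 → C_0 maps an edge to its endpoints' difference, ∂[p,q] = q − p. For instance
  ∂[1,5] = [5] − [1].
The 5×9 boundary matrix has rank 4 and Smith normal form diag(1,1,1,1).

∂_2: C_2 → C_1 acts by ∂[p,q,r] = [q,r] − [p,r] + [p,q]. For instance
  ∂[1,3,5] = [3,5] − [1,5] + [1,3],
  ∂[1,2,3] = [2,3] − [1,3] + [1,2].
The 9×6 boundary matrix has rank 5 and Smith normal form diag(1,1,1,1,1).

From H_k ≅ ker(∂_k) / im(∂_{k+1}) we obtain:

  H_0: rank C_0 − rank ∂_1 = 5 − 4 = 1, and the invariant factors of ∂_1 are all 1, so H_0 = Z.
  H_1: rank ker ∂_1 − rank ∂_2 = (9 − 4) − 5 = 0, and the invariant factors of ∂_2 are all 1, so H_1 = 0.
  H_2: rank ker ∂_2 − rank ∂_3 = (6 − 5) − 0 = 1, and there is no ∂_3, so H_2 = Z.

(K is a triangulation of the 2-sphere S^2.)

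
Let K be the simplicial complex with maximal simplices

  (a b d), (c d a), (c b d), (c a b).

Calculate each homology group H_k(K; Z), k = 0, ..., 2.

K has 4 vertices, 6 edges, 4 triangles.
rank ∂_0 = 0, rank ∂_1 = 3 ⇒ b_0 = 4 − 0 − 3 = 1; all invariant factors of ∂_1 are 1 so no torsion. So H_0 = Z.
rank ∂_1 = 3, rank ∂_2 = 3 ⇒ b_1 = 6 − 3 − 3 = 0; all invariant factors of ∂_2 are 1 so no torsion. So H_1 = 0.
rank ∂_2 = 3, rank ∂_3 = 0 ⇒ b_2 = 4 − 3 − 0 = 1. So H_2 = Z.

H_0 ≅ Z,  H_1 = 0,  H_2 ≅ Z.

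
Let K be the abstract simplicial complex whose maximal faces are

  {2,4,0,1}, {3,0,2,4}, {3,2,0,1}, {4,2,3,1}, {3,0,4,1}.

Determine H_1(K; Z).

K has 5 vertices, 10 edges, 10 triangles, 5 3-simplices.
rank ∂_1 = 4, rank ∂_2 = 6 ⇒ b_1 = 10 − 4 − 6 = 0; all invariant factors of ∂_2 are 1 so no torsion. So H_1 ≅ 0.

H_1 ≅ 0.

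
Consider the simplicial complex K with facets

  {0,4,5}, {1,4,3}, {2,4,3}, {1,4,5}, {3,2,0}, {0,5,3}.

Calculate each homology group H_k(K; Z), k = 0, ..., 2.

We work with the vertex ordering 0 < 1 < 2 < 3 < 4 < 5. The simplices of K, each written with vertices in increasing order, are:

  0-simplices (6): [0], [1], [2], [3], [4], [5]
  1-simplices (12): [0,2], [0,3], [0,4], [0,5], [1,3], [1,4], [1,5], [2,3], [2,4], [3,4], [3,5], [4,5]
  2-simplices (6): [0,2,3], [0,3,5], [0,4,5], [1,3,4], [1,4,5], [2,3,4]

giving chain groups C_0 ≅ Z^6, C_1 ≅ Z^12, C_2 ≅ Z^6.

Boundary ∂_1: C_1 → C_0 is given by ∂[p,q] = [q] − [p]. For instance
  ∂[0,2] = [2] − [0].
The 6×12 boundary matrix has rank 5 and Smith normal form diag(1,1,1,1,1).

The boundary map ∂_2: C_2 → C_1 acts by ∂[p,q,r] = [q,r] − [p,r] + [p,q]. For instance
  ∂[1,3,4] = [3,4] − [1,4] + [1,3],
  ∂[0,4,5] = [4,5] − [0,5] + [0,4].
As a 12×6 matrix over Z this has rank 6, with invariant factors (1,1,1,1,1,1).

From H_k ≅ ker(∂_k) / im(∂_{k+1}) we obtain:

  H_0: rank C_0 − rank ∂_1 = 6 − 5 = 1, and the invariant factors of ∂_1 are all 1, so H_0 ≅ Z.
  H_1: rank ker ∂_1 − rank ∂_2 = (12 − 5) − 6 = 1, and the invariant factors of ∂_2 are all 1, so H_1 ≅ Z.
  H_2: rank ker ∂_2 − rank ∂_3 = (6 − 6) − 0 = 0, and there is no ∂_3, so H_2 ≅ 0.

(K is a triangulation of the cylinder S^1 x I.)

H_0 = Z,  H_1 = Z,  H_2 = 0.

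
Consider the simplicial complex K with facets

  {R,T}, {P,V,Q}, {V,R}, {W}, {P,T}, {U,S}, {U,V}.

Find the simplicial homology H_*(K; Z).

H_0 ≅ Z^2,  H_1 ≅ Z,  H_2 = 0.

Fix the vertex order P < Q < R < S < T < U < V < W and write every simplex with vertices in increasing order. Then dim K = 2 and the simplices of K are:

  0-simplices (8): P, Q, R, S, T, U, V, W
  1-simplices (8): PQ, PT, PV, QV, RT, RV, SU, UV
  2-simplices (1): PQV

giving chain groups C_0 ≅ Z^8, C_1 ≅ Z^8, C_2 ≅ Z^1.

Boundary ∂_1: C_1 → C_0 is given by ∂[p,q] = [q] − [p].
As a 8×8 matrix over Z this has rank 6, with invariant factors (1,1,1,1,1,1).

Boundary ∂_2: C_2 → C_1 maps a triangle to the signed sum of its edges. For instance
  ∂PQV = QV − PV + PQ.
This gives a 8×1 integer matrix of rank 1; reducing to Smith normal form yields diagonal entries (1).

Computing H_k = (kernel of ∂_k) / (image of ∂_{k+1}):

  H_0: rank C_0 − rank ∂_1 = 8 − 6 = 2, and the invariant factors of ∂_1 are all 1, so H_0 ≅ Z^2.
  H_1: rank ker ∂_1 − rank ∂_2 = (8 − 6) − 1 = 1, and the invariant factors of ∂_2 are all 1, so H_1 ≅ Z.
  H_2: rank ker ∂_2 − rank ∂_3 = (1 − 1) − 0 = 0, and there is no ∂_3, so H_2 ≅ 0.

As a check, the Euler characteristic is 8 − 8 + 1 = 1, which agrees with 2 − 1 + 0 = 1.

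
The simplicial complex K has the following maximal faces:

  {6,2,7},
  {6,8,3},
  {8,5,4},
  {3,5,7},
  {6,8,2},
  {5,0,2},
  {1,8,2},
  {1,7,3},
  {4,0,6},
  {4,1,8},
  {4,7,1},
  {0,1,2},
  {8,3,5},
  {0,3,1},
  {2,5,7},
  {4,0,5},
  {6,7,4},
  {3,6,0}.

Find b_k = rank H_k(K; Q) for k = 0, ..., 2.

b_0 = 1, b_1 = 2, b_2 = 1.

Take the total order 0 < 1 < 2 < 3 < 4 < 5 < 6 < 7 < 8 on the vertex set. Then K (dimension 2) consists of the simplices:

  0-simplices (9): [0], [1], [2], [3], [4], [5], [6], [7], [8]
  1-simplices (27): (27 of them)
  2-simplices (18): [0,1,2], [0,1,3], [0,2,5], [0,3,6], [0,4,5], [0,4,6], [1,2,8], [1,3,7], [1,4,7], [1,4,8], [2,5,7], [2,6,7], [2,6,8], [3,5,7], [3,5,8], [3,6,8], [4,5,8], [4,6,7]

so the chain groups are C_0 ≅ Z^9, C_1 ≅ Z^27, C_2 ≅ Z^18.

∂_1: C_1 → C_0 maps an edge to its endpoints' difference, ∂[p,q] = q − p. For instance
  ∂[4,6] = [6] − [4].
As a 9×27 matrix over Z this has rank 8, with invariant factors (1,1,1,1,1,1,1,1).

Boundary ∂_2: C_2 → C_1 sends each 2-simplex [p,q,r] to [q,r] − [p,r] + [p,q]. For instance
  ∂[4,5,8] = [5,8] − [4,8] + [4,5],
  ∂[1,2,8] = [2,8] − [1,8] + [1,2].
The resulting 27×18 matrix has rank 17, and its Smith normal form has invariant factors (1,1,1,1,1,1,1,1,1,1,1,1,1,1,1,1,1).

From H_k ≅ ker(∂_k) / im(∂_{k+1}) we obtain:

  H_0: rank C_0 − rank ∂_1 = 9 − 8 = 1, and the invariant factors of ∂_1 are all 1, so H_0 ≅ Z.
  H_1: rank ker ∂_1 − rank ∂_2 = (27 − 8) − 17 = 2, and the invariant factors of ∂_2 are all 1, so H_1 ≅ Z^2.
  H_2: rank ker ∂_2 − rank ∂_3 = (18 − 17) − 0 = 1, and there is no ∂_3, so H_2 ≅ Z.

As a check, the Euler characteristic is 9 − 27 + 18 = 0, which agrees with 1 − 2 + 1 = 0.

Hence the Betti numbers are b_0 = 1, b_1 = 2, b_2 = 1.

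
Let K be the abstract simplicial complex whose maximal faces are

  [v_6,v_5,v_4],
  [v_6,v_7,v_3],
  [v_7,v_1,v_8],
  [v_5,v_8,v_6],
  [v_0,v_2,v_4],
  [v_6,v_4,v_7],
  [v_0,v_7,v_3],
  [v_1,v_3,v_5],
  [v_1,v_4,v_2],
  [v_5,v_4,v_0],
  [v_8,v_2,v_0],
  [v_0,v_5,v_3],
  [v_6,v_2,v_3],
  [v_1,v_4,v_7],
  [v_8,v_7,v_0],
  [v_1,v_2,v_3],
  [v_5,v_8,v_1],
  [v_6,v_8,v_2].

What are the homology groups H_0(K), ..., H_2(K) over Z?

Order the vertices as v_0 < v_1 < v_2 < v_3 < v_4 < v_5 < v_6 < v_7 < v_8. Listing each simplex with vertices in this order, K has dimension 2 with simplices:

  0-simplices (9): [v_0], [v_1], [v_2], [v_3], [v_4], [v_5], [v_6], [v_7], [v_8]
  1-simplices (27): (27 of them)
  2-simplices (18): (18 of them)

so the chain groups are C_0 ≅ Z^9, C_1 ≅ Z^27, C_2 ≅ Z^18.

Boundary ∂_1: C_1 → C_0 maps an edge to its endpoints' difference, ∂[p,q] = q − p. For instance
  ∂[v_1,v_7] = [v_7] − [v_1].
The 9×27 boundary matrix has rank 8 and Smith normal form diag(1,1,1,1,1,1,1,1).

∂_2: C_2 → C_1 sends each 2-simplex [p,q,r] to [q,r] − [p,r] + [p,q]. For instance
  ∂[v_4,v_5,v_6] = [v_5,v_6] − [v_4,v_6] + [v_4,v_5],
  ∂[v_2,v_3,v_6] = [v_3,v_6] − [v_2,v_6] + [v_2,v_3].
As a 27×18 matrix over Z this has rank 17, with invariant factors (1,1,1,1,1,1,1,1,1,1,1,1,1,1,1,1,1).

Computing H_k = (kernel of ∂_k) / (image of ∂_{k+1}):

  H_0: rank C_0 − rank ∂_1 = 9 − 8 = 1, and the invariant factors of ∂_1 are all 1, so H_0 = Z.
  H_1: rank ker ∂_1 − rank ∂_2 = (27 − 8) − 17 = 2, and the invariant factors of ∂_2 are all 1, so H_1 = Z^2.
  H_2: rank ker ∂_2 − rank ∂_3 = (18 − 17) − 0 = 1, and there is no ∂_3, so H_2 = Z.

(K is a triangulation of the torus T^2.)

H_0 ≅ Z,  H_1 ≅ Z^2,  H_2 ≅ Z.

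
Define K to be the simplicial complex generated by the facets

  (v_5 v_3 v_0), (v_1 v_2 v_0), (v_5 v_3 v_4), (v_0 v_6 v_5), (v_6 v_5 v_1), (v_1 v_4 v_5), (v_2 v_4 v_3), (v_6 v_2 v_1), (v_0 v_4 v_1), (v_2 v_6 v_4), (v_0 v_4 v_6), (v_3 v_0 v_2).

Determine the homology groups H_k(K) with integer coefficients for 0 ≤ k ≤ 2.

Take the total order v_0 < v_1 < v_2 < v_3 < v_4 < v_5 < v_6 on the vertex set. Then K (dimension 2) consists of the simplices:

  0-simplices (7): [v_0], [v_1], [v_2], [v_3], [v_4], [v_5], [v_6]
  1-simplices (18): (18 of them)
  2-simplices (12): (12 of them)

giving chain groups C_0 ≅ Z^7, C_1 ≅ Z^18, C_2 ≅ Z^12.

∂_1: C_1 → C_0 is given by ∂[p,q] = [q] − [p]. For instance
  ∂[v_3,v_4] = [v_4] − [v_3].
This gives a 7×18 integer matrix of rank 6; reducing to Smith normal form yields diagonal entries (1,1,1,1,1,1).

Boundary ∂_2: C_2 → C_1 acts by ∂[p,q,r] = [q,r] − [p,r] + [p,q]. For instance
  ∂[v_0,v_5,v_6] = [v_5,v_6] − [v_0,v_6] + [v_0,v_5],
  ∂[v_0,v_1,v_2] = [v_1,v_2] − [v_0,v_2] + [v_0,v_1].
As a 18×12 matrix over Z this has rank 12, with invariant factors (1,1,1,1,1,1,1,1,1,1,1,2).

From H_k ≅ ker(∂_k) / im(∂_{k+1}) we obtain:

  H_0: rank C_0 − rank ∂_1 = 7 − 6 = 1, and the invariant factors of ∂_1 are all 1, so H_0 = Z.
  H_1: rank ker ∂_1 − rank ∂_2 = (18 − 6) − 12 = 0, and ∂_2 has invariant factor 2 > 1, so H_1 = Z_2.
  H_2: rank ker ∂_2 − rank ∂_3 = (12 − 12) − 0 = 0, and there is no ∂_3, so H_2 = 0.

As a check, the Euler characteristic is 7 − 18 + 12 = 1, which agrees with 1 − 0 + 0 = 1.
(K is a triangulation of the real projective plane RP^2.)

H_0 = Z,  H_1 = Z_2,  H_2 = 0.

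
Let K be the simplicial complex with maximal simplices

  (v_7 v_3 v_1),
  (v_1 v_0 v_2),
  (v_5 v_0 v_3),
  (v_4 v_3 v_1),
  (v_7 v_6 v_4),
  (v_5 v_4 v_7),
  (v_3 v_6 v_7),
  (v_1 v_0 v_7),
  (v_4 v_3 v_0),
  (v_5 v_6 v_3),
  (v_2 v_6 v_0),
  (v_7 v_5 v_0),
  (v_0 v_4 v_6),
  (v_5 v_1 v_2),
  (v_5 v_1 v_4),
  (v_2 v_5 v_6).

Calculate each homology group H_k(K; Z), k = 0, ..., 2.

H_0 = Z,  H_1 = Z^2,  H_2 = Z.

Fix the vertex order v_0 < v_1 < v_2 < v_3 < v_4 < v_5 < v_6 < v_7 and write every simplex with vertices in increasing order. Then dim K = 2 and the simplices of K are:

  0-simplices (8): [v_0], [v_1], [v_2], [v_3], [v_4], [v_5], [v_6], [v_7]
  1-simplices (24): (24 of them)
  2-simplices (16): (16 of them)

Hence C_0 ≅ Z^8, C_1 ≅ Z^24, C_2 ≅ Z^16.

Boundary ∂_1: C_1 → C_0 maps an edge to its endpoints' difference, ∂[p,q] = q − p. For instance
  ∂[v_0,v_2] = [v_2] − [v_0].
As a 8×24 matrix over Z this has rank 7, with invariant factors (1,1,1,1,1,1,1).

Boundary ∂_2: C_2 → C_1 sends each 2-simplex [p,q,r] to [q,r] − [p,r] + [p,q]. For instance
  ∂[v_3,v_6,v_7] = [v_6,v_7] − [v_3,v_7] + [v_3,v_6],
  ∂[v_0,v_3,v_5] = [v_3,v_5] − [v_0,v_5] + [v_0,v_3].
The 24×16 boundary matrix has rank 15 and Smith normal form diag(1,1,1,1,1,1,1,1,1,1,1,1,1,1,1).

Now H_k = ker ∂_k / im ∂_{k+1}, so:

  H_0: rank C_0 − rank ∂_1 = 8 − 7 = 1, and the invariant factors of ∂_1 are all 1, so H_0 = Z.
  H_1: rank ker ∂_1 − rank ∂_2 = (24 − 7) − 15 = 2, and the invariant factors of ∂_2 are all 1, so H_1 = Z^2.
  H_2: rank ker ∂_2 − rank ∂_3 = (16 − 15) − 0 = 1, and there is no ∂_3, so H_2 = Z.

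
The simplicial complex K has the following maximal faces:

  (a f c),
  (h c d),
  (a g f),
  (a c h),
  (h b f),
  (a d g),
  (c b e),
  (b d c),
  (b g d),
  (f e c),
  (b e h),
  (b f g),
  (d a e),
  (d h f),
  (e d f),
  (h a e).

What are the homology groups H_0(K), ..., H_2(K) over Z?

Fix the vertex order a < b < c < d < e < f < g < h and write every simplex with vertices in increasing order. Then dim K = 2 and the simplices of K are:

  0-simplices (8): a, b, c, d, e, f, g, h
  1-simplices (24): ac, ad, ae, af, ag, ah, bc, bd, be, bf, bg, bh, cd, ce, cf, ch, de, df, dg, dh, ef, eh, fg, fh
  2-simplices (16): acf, ach, ade, adg, aeh, afg, bcd, bce, bdg, beh, bfg, bfh, cdh, cef, def, dfh

giving chain groups C_0 ≅ Z^8, C_1 ≅ Z^24, C_2 ≅ Z^16.

The boundary map ∂_1: C_1 → C_0 is given by ∂[p,q] = [q] − [p]. For instance
  ∂de = e − d.
This gives a 8×24 integer matrix of rank 7; reducing to Smith normal form yields diagonal entries (1,1,1,1,1,1,1).

The boundary map ∂_2: C_2 → C_1 sends each 2-simplex [p,q,r] to [q,r] − [p,r] + [p,q]. For instance
  ∂dfh = fh − dh + df,
  ∂bcd = cd − bd + bc.
As a 24×16 matrix over Z this has rank 15, with invariant factors (1,1,1,1,1,1,1,1,1,1,1,1,1,1,1).

From H_k ≅ ker(∂_k) / im(∂_{k+1}) we obtain:

  H_0: rank C_0 − rank ∂_1 = 8 − 7 = 1, and the invariant factors of ∂_1 are all 1, so H_0 = Z.
  H_1: rank ker ∂_1 − rank ∂_2 = (24 − 7) − 15 = 2, and the invariant factors of ∂_2 are all 1, so H_1 = Z^2.
  H_2: rank ker ∂_2 − rank ∂_3 = (16 − 15) − 0 = 1, and there is no ∂_3, so H_2 = Z.

H_0 ≅ Z,  H_1 ≅ Z^2,  H_2 ≅ Z.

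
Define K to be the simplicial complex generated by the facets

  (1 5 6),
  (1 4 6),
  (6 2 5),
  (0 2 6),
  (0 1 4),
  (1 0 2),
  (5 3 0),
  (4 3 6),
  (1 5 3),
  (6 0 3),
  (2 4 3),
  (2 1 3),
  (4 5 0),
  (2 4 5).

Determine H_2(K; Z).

H_2 = Z.

We work with the vertex ordering 0 < 1 < 2 < 3 < 4 < 5 < 6. The simplices of K, each written with vertices in increasing order, are:

  0-simplices (7): [0], [1], [2], [3], [4], [5], [6]
  1-simplices (21): [0,1], [0,2], [0,3], [0,4], [0,5], [0,6], [1,2], [1,3], [1,4], [1,5], [1,6], [2,3], [2,4], [2,5], [2,6], [3,4], [3,5], [3,6], [4,5], [4,6], [5,6]
  2-simplices (14): [0,1,2], [0,1,4], [0,2,6], [0,3,5], [0,3,6], [0,4,5], [1,2,3], [1,3,5], [1,4,6], [1,5,6], [2,3,4], [2,4,5], [2,5,6], [3,4,6]

giving chain groups C_0 ≅ Z^7, C_1 ≅ Z^21, C_2 ≅ Z^14.

Boundary ∂_1: C_1 → C_0 maps an edge to its endpoints' difference, ∂[p,q] = q − p. For instance
  ∂[2,4] = [4] − [2].
As a 7×21 matrix over Z this has rank 6, with invariant factors (1,1,1,1,1,1).

∂_2: C_2 → C_1 maps a triangle to the signed sum of its edges. For instance
  ∂[0,1,2] = [1,2] − [0,2] + [0,1],
  ∂[1,2,3] = [2,3] − [1,3] + [1,2].
The 21×14 boundary matrix has rank 13 and Smith normal form diag(1,1,1,1,1,1,1,1,1,1,1,1,1).

Now H_k = ker ∂_k / im ∂_{k+1}, so:

  H_2: rank ker ∂_2 − rank ∂_3 = (14 − 13) − 0 = 1, and there is no ∂_3, so H_2 ≅ Z.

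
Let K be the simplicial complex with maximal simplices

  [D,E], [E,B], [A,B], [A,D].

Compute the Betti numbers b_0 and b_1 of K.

We work with the vertex ordering A < B < D < E. The simplices of K, each written with vertices in increasing order, are:

  0-simplices (4): A, B, D, E
  1-simplices (4): AB, AD, BE, DE

giving chain groups C_0 ≅ Z^4, C_1 ≅ Z^4.

The boundary map ∂_1: C_1 → C_0 is given by ∂[p,q] = [q] − [p].
The 4×4 boundary matrix has rank 3 and Smith normal form diag(1,1,1).

Reading off H_k = ker ∂_k / im ∂_{k+1}:

  H_0: rank C_0 − rank ∂_1 = 4 − 3 = 1, and the invariant factors of ∂_1 are all 1, so H_0 ≅ Z.
  H_1: rank ker ∂_1 − rank ∂_2 = (4 − 3) − 0 = 1, and there is no ∂_2, so H_1 ≅ Z.

Hence the Betti numbers are b_0 = 1, b_1 = 1.

b_0 = 1, b_1 = 1.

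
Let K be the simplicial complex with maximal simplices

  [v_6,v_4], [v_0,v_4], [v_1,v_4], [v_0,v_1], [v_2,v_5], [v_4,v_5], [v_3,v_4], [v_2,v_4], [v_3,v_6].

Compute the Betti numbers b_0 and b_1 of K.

Order the vertices as v_0 < v_1 < v_2 < v_3 < v_4 < v_5 < v_6. Listing each simplex with vertices in this order, K has dimension 1 with simplices:

  0-simplices (7): [v_0], [v_1], [v_2], [v_3], [v_4], [v_5], [v_6]
  1-simplices (9): [v_0,v_1], [v_0,v_4], [v_1,v_4], [v_2,v_4], [v_2,v_5], [v_3,v_4], [v_3,v_6], [v_4,v_5], [v_4,v_6]

Hence C_0 ≅ Z^7, C_1 ≅ Z^9.

Boundary ∂_1: C_1 → C_0 sends each edge [p,q] (with p < q) to q − p. For instance
  ∂[v_0,v_4] = [v_4] − [v_0].
The resulting 7×9 matrix has rank 6, and its Smith normal form has invariant factors (1,1,1,1,1,1).

Reading off H_k = ker ∂_k / im ∂_{k+1}:

  H_0: rank C_0 − rank ∂_1 = 7 − 6 = 1, and the invariant factors of ∂_1 are all 1, so H_0 = Z.
  H_1: rank ker ∂_1 − rank ∂_2 = (9 − 6) − 0 = 3, and there is no ∂_2, so H_1 = Z^3.

As a check, the Euler characteristic is 7 − 9 = -2, which agrees with 1 − 3 = -2.

Hence the Betti numbers are b_0 = 1, b_1 = 3.

b_0 = 1, b_1 = 3.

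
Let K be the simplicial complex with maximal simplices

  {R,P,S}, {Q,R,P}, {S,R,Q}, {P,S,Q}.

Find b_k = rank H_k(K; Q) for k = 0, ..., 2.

b_0 = 1, b_1 = 0, b_2 = 1.

Take the total order P < Q < R < S on the vertex set. Then K (dimension 2) consists of the simplices:

  0-simplices (4): P, Q, R, S
  1-simplices (6): PQ, PR, PS, QR, QS, RS
  2-simplices (4): PQR, PQS, PRS, QRS

Hence C_0 ≅ Z^4, C_1 ≅ Z^6, C_2 ≅ Z^4.

The boundary map ∂_1: C_1 → C_0 maps an edge to its endpoints' difference, ∂[p,q] = q − p. For instance
  ∂PQ = Q − P.
This gives a 4×6 integer matrix of rank 3; reducing to Smith normal form yields diagonal entries (1,1,1).

Boundary ∂_2: C_2 → C_1 sends each 2-simplex [p,q,r] to [q,r] − [p,r] + [p,q]. For instance
  ∂PRS = RS − PS + PR,
  ∂PQR = QR − PR + PQ.
As a 6×4 matrix over Z this has rank 3, with invariant factors (1,1,1).

Reading off H_k = ker ∂_k / im ∂_{k+1}:

  H_0: rank C_0 − rank ∂_1 = 4 − 3 = 1, and the invariant factors of ∂_1 are all 1, so H_0 = Z.
  H_1: rank ker ∂_1 − rank ∂_2 = (6 − 3) − 3 = 0, and the invariant factors of ∂_2 are all 1, so H_1 = 0.
  H_2: rank ker ∂_2 − rank ∂_3 = (4 − 3) − 0 = 1, and there is no ∂_3, so H_2 = Z.

Hence the Betti numbers are b_0 = 1, b_1 = 0, b_2 = 1.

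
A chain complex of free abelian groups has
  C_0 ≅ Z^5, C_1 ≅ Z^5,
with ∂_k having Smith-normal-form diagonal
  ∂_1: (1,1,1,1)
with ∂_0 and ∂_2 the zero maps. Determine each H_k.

H_0 ≅ Z,  H_1 ≅ Z.

H_0: b_0 = 5 − 0 − 4 = 1; torsion from ∂_1 factors > 1: none. So H_0 ≅ Z.
H_1: b_1 = 5 − 4 − 0 = 1; torsion from ∂_2 factors > 1: none. So H_1 ≅ Z.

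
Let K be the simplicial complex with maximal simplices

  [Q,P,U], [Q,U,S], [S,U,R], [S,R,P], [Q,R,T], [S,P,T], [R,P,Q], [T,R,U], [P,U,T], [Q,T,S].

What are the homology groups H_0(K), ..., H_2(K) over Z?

H_0 = Z,  H_1 = Z/2Z,  H_2 = 0.

K has 6 vertices, 15 edges, 10 triangles.
rank ∂_0 = 0, rank ∂_1 = 5 ⇒ b_0 = 6 − 0 − 5 = 1; all invariant factors of ∂_1 are 1 so no torsion. So H_0 = Z.
rank ∂_1 = 5, rank ∂_2 = 10 ⇒ b_1 = 15 − 5 − 10 = 0; ∂_2 has invariant factor(s) [2] giving torsion. So H_1 = Z/2Z.
rank ∂_2 = 10, rank ∂_3 = 0 ⇒ b_2 = 10 − 10 − 0 = 0. So H_2 = 0.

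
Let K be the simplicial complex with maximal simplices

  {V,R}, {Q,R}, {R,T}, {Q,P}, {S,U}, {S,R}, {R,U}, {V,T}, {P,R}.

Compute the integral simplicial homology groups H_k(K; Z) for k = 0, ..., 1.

Take the total order P < Q < R < S < T < U < V on the vertex set. Then K (dimension 1) consists of the simplices:

  0-simplices (7): P, Q, R, S, T, U, V
  1-simplices (9): PQ, PR, QR, RS, RT, RU, RV, SU, TV

so the chain groups are C_0 ≅ Z^7, C_1 ≅ Z^9.

Boundary ∂_1: C_1 → C_0 is given by ∂[p,q] = [q] − [p]. For instance
  ∂SU = U − S.
The resulting 7×9 matrix has rank 6, and its Smith normal form has invariant factors (1,1,1,1,1,1).

Reading off H_k = ker ∂_k / im ∂_{k+1}:

  H_0: rank C_0 − rank ∂_1 = 7 − 6 = 1, and the invariant factors of ∂_1 are all 1, so H_0 = Z.
  H_1: rank ker ∂_1 − rank ∂_2 = (9 − 6) − 0 = 3, and there is no ∂_2, so H_1 = Z^3.

As a check, the Euler characteristic is 7 − 9 = -2, which agrees with 1 − 3 = -2.

H_0 = Z,  H_1 = Z^3.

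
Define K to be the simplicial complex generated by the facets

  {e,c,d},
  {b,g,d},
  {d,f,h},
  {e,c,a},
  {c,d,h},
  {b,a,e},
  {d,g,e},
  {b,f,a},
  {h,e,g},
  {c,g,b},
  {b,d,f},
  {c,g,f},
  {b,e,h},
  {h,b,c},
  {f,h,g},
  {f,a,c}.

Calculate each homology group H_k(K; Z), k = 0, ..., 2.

H_0 ≅ Z,  H_1 ≅ Z^2,  H_2 ≅ Z.

Take the total order a < b < c < d < e < f < g < h on the vertex set. Then K (dimension 2) consists of the simplices:

  0-simplices (8): a, b, c, d, e, f, g, h
  1-simplices (24): ab, ac, ae, af, bc, bd, be, bf, bg, bh, cd, ce, cf, cg, ch, de, df, dg, dh, eg, eh, fg, fh, gh
  2-simplices (16): abe, abf, ace, acf, bcg, bch, bdf, bdg, beh, cde, cdh, cfg, deg, dfh, egh, fgh

giving chain groups C_0 ≅ Z^8, C_1 ≅ Z^24, C_2 ≅ Z^16.

Boundary ∂_1: C_1 → C_0 is given by ∂[p,q] = [q] − [p].
The resulting 8×24 matrix has rank 7, and its Smith normal form has invariant factors (1,1,1,1,1,1,1).

∂_2: C_2 → C_1 maps a triangle to the signed sum of its edges. For instance
  ∂bdg = dg − bg + bd,
  ∂fgh = gh − fh + fg.
This gives a 24×16 integer matrix of rank 15; reducing to Smith normal form yields diagonal entries (1,1,1,1,1,1,1,1,1,1,1,1,1,1,1).

Now H_k = ker ∂_k / im ∂_{k+1}, so:

  H_0: rank C_0 − rank ∂_1 = 8 − 7 = 1, and the invariant factors of ∂_1 are all 1, so H_0 ≅ Z.
  H_1: rank ker ∂_1 − rank ∂_2 = (24 − 7) − 15 = 2, and the invariant factors of ∂_2 are all 1, so H_1 ≅ Z^2.
  H_2: rank ker ∂_2 − rank ∂_3 = (16 − 15) − 0 = 1, and there is no ∂_3, so H_2 ≅ Z.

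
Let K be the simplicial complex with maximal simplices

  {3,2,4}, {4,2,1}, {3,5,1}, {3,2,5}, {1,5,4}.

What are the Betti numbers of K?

b_0 = 1, b_1 = 1, b_2 = 0.

Order the vertices as 1 < 2 < 3 < 4 < 5. Listing each simplex with vertices in this order, K has dimension 2 with simplices:

  0-simplices (5): [1], [2], [3], [4], [5]
  1-simplices (10): [1,2], [1,3], [1,4], [1,5], [2,3], [2,4], [2,5], [3,4], [3,5], [4,5]
  2-simplices (5): [1,2,4], [1,3,5], [1,4,5], [2,3,4], [2,3,5]

giving chain groups C_0 ≅ Z^5, C_1 ≅ Z^10, C_2 ≅ Z^5.

∂_1: C_1 → C_0 maps an edge to its endpoints' difference, ∂[p,q] = q − p. For instance
  ∂[2,4] = [4] − [2].
The 5×10 boundary matrix has rank 4 and Smith normal form diag(1,1,1,1).

The boundary map ∂_2: C_2 → C_1 acts by ∂[p,q,r] = [q,r] − [p,r] + [p,q]. For instance
  ∂[2,3,4] = [3,4] − [2,4] + [2,3],
  ∂[1,3,5] = [3,5] − [1,5] + [1,3].
This gives a 10×5 integer matrix of rank 5; reducing to Smith normal form yields diagonal entries (1,1,1,1,1).

Computing H_k = (kernel of ∂_k) / (image of ∂_{k+1}):

  H_0: rank C_0 − rank ∂_1 = 5 − 4 = 1, and the invariant factors of ∂_1 are all 1, so H_0 ≅ Z.
  H_1: rank ker ∂_1 − rank ∂_2 = (10 − 4) − 5 = 1, and the invariant factors of ∂_2 are all 1, so H_1 ≅ Z.
  H_2: rank ker ∂_2 − rank ∂_3 = (5 − 5) − 0 = 0, and there is no ∂_3, so H_2 ≅ 0.

As a check, the Euler characteristic is 5 − 10 + 5 = 0, which agrees with 1 − 1 + 0 = 0.
(K is a triangulation of the Möbius band.)

Hence the Betti numbers are b_0 = 1, b_1 = 1, b_2 = 0.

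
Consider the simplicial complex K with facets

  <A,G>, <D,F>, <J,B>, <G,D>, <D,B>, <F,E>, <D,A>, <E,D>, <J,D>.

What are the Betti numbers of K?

b_0 = 1, b_1 = 3.

Order the vertices as A < B < D < E < F < G < J. Listing each simplex with vertices in this order, K has dimension 1 with simplices:

  0-simplices (7): A, B, D, E, F, G, J
  1-simplices (9): AD, AG, BD, BJ, DE, DF, DG, DJ, EF

giving chain groups C_0 ≅ Z^7, C_1 ≅ Z^9.

Boundary ∂_1: C_1 → C_0 sends each edge [p,q] (with p < q) to q − p. For instance
  ∂DF = F − D.
The resulting 7×9 matrix has rank 6, and its Smith normal form has invariant factors (1,1,1,1,1,1).

Now H_k = ker ∂_k / im ∂_{k+1}, so:

  H_0: rank C_0 − rank ∂_1 = 7 − 6 = 1, and the invariant factors of ∂_1 are all 1, so H_0 ≅ Z.
  H_1: rank ker ∂_1 − rank ∂_2 = (9 − 6) − 0 = 3, and there is no ∂_2, so H_1 ≅ Z^3.

As a check, the Euler characteristic is 7 − 9 = -2, which agrees with 1 − 3 = -2.
(K is a triangulation of a wedge of 3 circles.)

Hence the Betti numbers are b_0 = 1, b_1 = 3.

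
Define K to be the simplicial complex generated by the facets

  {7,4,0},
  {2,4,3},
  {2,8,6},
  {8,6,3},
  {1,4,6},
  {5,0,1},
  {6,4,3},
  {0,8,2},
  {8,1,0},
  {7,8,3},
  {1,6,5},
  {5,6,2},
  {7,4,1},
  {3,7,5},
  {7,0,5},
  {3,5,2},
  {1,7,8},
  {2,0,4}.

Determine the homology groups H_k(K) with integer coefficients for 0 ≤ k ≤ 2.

H_0 = Z,  H_1 = Z ⊕ Z/2,  H_2 = 0.

We work with the vertex ordering 0 < 1 < 2 < 3 < 4 < 5 < 6 < 7 < 8. The simplices of K, each written with vertices in increasing order, are:

  0-simplices (9): [0], [1], [2], [3], [4], [5], [6], [7], [8]
  1-simplices (27): (27 of them)
  2-simplices (18): [0,1,5], [0,1,8], [0,2,4], [0,2,8], [0,4,7], [0,5,7], [1,4,6], [1,4,7], [1,5,6], [1,7,8], [2,3,4], [2,3,5], [2,5,6], [2,6,8], [3,4,6], [3,5,7], [3,6,8], [3,7,8]

giving chain groups C_0 ≅ Z^9, C_1 ≅ Z^27, C_2 ≅ Z^18.

The boundary map ∂_1: C_1 → C_0 is given by ∂[p,q] = [q] − [p].
The resulting 9×27 matrix has rank 8, and its Smith normal form has invariant factors (1,1,1,1,1,1,1,1).

Boundary ∂_2: C_2 → C_1 maps a triangle to the signed sum of its edges. For instance
  ∂[1,4,7] = [4,7] − [1,7] + [1,4],
  ∂[1,4,6] = [4,6] − [1,6] + [1,4].
The 27×18 boundary matrix has rank 18 and Smith normal form diag(1,1,1,1,1,1,1,1,1,1,1,1,1,1,1,1,1,2).

From H_k ≅ ker(∂_k) / im(∂_{k+1}) we obtain:

  H_0: rank C_0 − rank ∂_1 = 9 − 8 = 1, and the invariant factors of ∂_1 are all 1, so H_0 ≅ Z.
  H_1: rank ker ∂_1 − rank ∂_2 = (27 − 8) − 18 = 1, and ∂_2 has invariant factor 2 > 1, so H_1 ≅ Z ⊕ Z/2.
  H_2: rank ker ∂_2 − rank ∂_3 = (18 − 18) − 0 = 0, and there is no ∂_3, so H_2 ≅ 0.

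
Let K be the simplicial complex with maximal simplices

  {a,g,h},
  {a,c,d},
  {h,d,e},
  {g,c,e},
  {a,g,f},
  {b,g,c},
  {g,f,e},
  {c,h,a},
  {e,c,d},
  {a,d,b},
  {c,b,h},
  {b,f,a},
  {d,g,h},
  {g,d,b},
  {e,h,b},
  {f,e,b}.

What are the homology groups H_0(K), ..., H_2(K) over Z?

H_0 ≅ Z,  H_1 ≅ Z^2,  H_2 ≅ Z.

Order the vertices as a < b < c < d < e < f < g < h. Listing each simplex with vertices in this order, K has dimension 2 with simplices:

  0-simplices (8): a, b, c, d, e, f, g, h
  1-simplices (24): ab, ac, ad, af, ag, ah, bc, bd, be, bf, bg, bh, cd, ce, cg, ch, de, dg, dh, ef, eg, eh, fg, gh
  2-simplices (16): abd, abf, acd, ach, afg, agh, bcg, bch, bdg, bef, beh, cde, ceg, deh, dgh, efg

so the chain groups are C_0 ≅ Z^8, C_1 ≅ Z^24, C_2 ≅ Z^16.

Boundary ∂_1: C_1 → C_0 is given by ∂[p,q] = [q] − [p]. For instance
  ∂dg = g − d.
The resulting 8×24 matrix has rank 7, and its Smith normal form has invariant factors (1,1,1,1,1,1,1).

The boundary map ∂_2: C_2 → C_1 maps a triangle to the signed sum of its edges. For instance
  ∂bcg = cg − bg + bc,
  ∂deh = eh − dh + de.
The 24×16 boundary matrix has rank 15 and Smith normal form diag(1,1,1,1,1,1,1,1,1,1,1,1,1,1,1).

Reading off H_k = ker ∂_k / im ∂_{k+1}:

  H_0: rank C_0 − rank ∂_1 = 8 − 7 = 1, and the invariant factors of ∂_1 are all 1, so H_0 ≅ Z.
  H_1: rank ker ∂_1 − rank ∂_2 = (24 − 7) − 15 = 2, and the invariant factors of ∂_2 are all 1, so H_1 ≅ Z^2.
  H_2: rank ker ∂_2 − rank ∂_3 = (16 − 15) − 0 = 1, and there is no ∂_3, so H_2 ≅ Z.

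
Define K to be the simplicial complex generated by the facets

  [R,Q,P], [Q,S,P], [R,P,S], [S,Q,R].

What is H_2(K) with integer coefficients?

K has 4 vertices, 6 edges, 4 triangles.
rank ∂_2 = 3, rank ∂_3 = 0 ⇒ b_2 = 4 − 3 − 0 = 1. So H_2 = Z.

H_2 = Z.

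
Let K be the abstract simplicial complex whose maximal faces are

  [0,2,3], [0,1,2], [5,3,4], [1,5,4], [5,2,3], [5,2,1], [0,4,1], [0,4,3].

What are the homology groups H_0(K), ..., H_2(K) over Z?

H_0 = Z,  H_1 = 0,  H_2 = Z.

Order the vertices as 0 < 1 < 2 < 3 < 4 < 5. Listing each simplex with vertices in this order, K has dimension 2 with simplices:

  0-simplices (6): [0], [1], [2], [3], [4], [5]
  1-simplices (12): [0,1], [0,2], [0,3], [0,4], [1,2], [1,4], [1,5], [2,3], [2,5], [3,4], [3,5], [4,5]
  2-simplices (8): [0,1,2], [0,1,4], [0,2,3], [0,3,4], [1,2,5], [1,4,5], [2,3,5], [3,4,5]

giving chain groups C_0 ≅ Z^6, C_1 ≅ Z^12, C_2 ≅ Z^8.

Boundary ∂_1: C_1 → C_0 is given by ∂[p,q] = [q] − [p].
The resulting 6×12 matrix has rank 5, and its Smith normal form has invariant factors (1,1,1,1,1).

∂_2: C_2 → C_1 sends each 2-simplex [p,q,r] to [q,r] − [p,r] + [p,q]. For instance
  ∂[1,2,5] = [2,5] − [1,5] + [1,2],
  ∂[2,3,5] = [3,5] − [2,5] + [2,3].
The 12×8 boundary matrix has rank 7 and Smith normal form diag(1,1,1,1,1,1,1).

Now H_k = ker ∂_k / im ∂_{k+1}, so:

  H_0: rank C_0 − rank ∂_1 = 6 − 5 = 1, and the invariant factors of ∂_1 are all 1, so H_0 = Z.
  H_1: rank ker ∂_1 − rank ∂_2 = (12 − 5) − 7 = 0, and the invariant factors of ∂_2 are all 1, so H_1 = 0.
  H_2: rank ker ∂_2 − rank ∂_3 = (8 − 7) − 0 = 1, and there is no ∂_3, so H_2 = Z.

As a check, the Euler characteristic is 6 − 12 + 8 = 2, which agrees with 1 − 0 + 1 = 2.
(K is a triangulation of the 2-sphere S^2.)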